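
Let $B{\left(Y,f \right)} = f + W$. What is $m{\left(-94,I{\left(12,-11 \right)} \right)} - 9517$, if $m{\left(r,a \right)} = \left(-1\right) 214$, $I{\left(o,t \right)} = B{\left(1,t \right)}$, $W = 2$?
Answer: $-9731$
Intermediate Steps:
$B{\left(Y,f \right)} = 2 + f$ ($B{\left(Y,f \right)} = f + 2 = 2 + f$)
$I{\left(o,t \right)} = 2 + t$
$m{\left(r,a \right)} = -214$
$m{\left(-94,I{\left(12,-11 \right)} \right)} - 9517 = -214 - 9517 = -9731$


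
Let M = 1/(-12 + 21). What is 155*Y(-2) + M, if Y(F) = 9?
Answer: 12556/9 ≈ 1395.1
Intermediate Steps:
M = 1/9 ≈ 0.11111
155*Y(-2) + M = 155*9 + 1/9 = 1395 + 1/9 = 12556/9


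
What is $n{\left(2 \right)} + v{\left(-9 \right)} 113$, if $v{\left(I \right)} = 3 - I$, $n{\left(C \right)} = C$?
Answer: $1358$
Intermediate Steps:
$n{\left(2 \right)} + v{\left(-9 \right)} 113 = 2 + \left(3 - -9\right) 113 = 2 + \left(3 + 9\right) 113 = 2 + 12 \cdot 113 = 2 + 1356 = 1358$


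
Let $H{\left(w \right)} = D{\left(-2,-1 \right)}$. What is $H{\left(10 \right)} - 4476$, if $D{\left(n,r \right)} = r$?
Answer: $-4477$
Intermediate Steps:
$H{\left(w \right)} = -1$
$H{\left(10 \right)} - 4476 = -1 - 4476 = -4477$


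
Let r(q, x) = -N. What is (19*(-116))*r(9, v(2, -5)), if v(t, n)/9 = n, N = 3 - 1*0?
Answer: 6612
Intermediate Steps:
N = 3 (N = 3 + 0 = 3)
v(t, n) = 9*n
r(q, x) = -3 (r(q, x) = -1*3 = -3)
(19*(-116))*r(9, v(2, -5)) = (19*(-116))*(-3) = -2204*(-3) = 6612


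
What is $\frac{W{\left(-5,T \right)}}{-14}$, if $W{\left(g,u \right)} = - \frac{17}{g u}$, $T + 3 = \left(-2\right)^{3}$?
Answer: $\frac{17}{770} \approx 0.022078$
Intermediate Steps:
$T = -11$ ($T = -3 + \left(-2\right)^{3} = -3 - 8 = -11$)
$W{\left(g,u \right)} = - \frac{17}{g u}$ ($W{\left(g,u \right)} = - 17 \frac{1}{g u} = - \frac{17}{g u}$)
$\frac{W{\left(-5,T \right)}}{-14} = \frac{\left(-17\right) \frac{1}{-5} \frac{1}{-11}}{-14} = \left(-17\right) \left(- \frac{1}{5}\right) \left(- \frac{1}{11}\right) \left(- \frac{1}{14}\right) = \left(- \frac{17}{55}\right) \left(- \frac{1}{14}\right) = \frac{17}{770}$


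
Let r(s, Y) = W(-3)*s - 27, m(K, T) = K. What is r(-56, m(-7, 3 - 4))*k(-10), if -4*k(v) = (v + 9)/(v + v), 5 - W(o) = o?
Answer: 95/16 ≈ 5.9375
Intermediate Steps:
W(o) = 5 - o
k(v) = -(9 + v)/(8*v) (k(v) = -(v + 9)/(4*(v + v)) = -(9 + v)/(4*(2*v)) = -(9 + v)*1/(2*v)/4 = -(9 + v)/(8*v))
r(s, Y) = -27 + 8*s (r(s, Y) = (5 - 1*(-3))*s - 27 = (5 + 3)*s - 27 = 8*s - 27 = -27 + 8*s)
r(-56, m(-7, 3 - 4))*k(-10) = (-27 + 8*(-56))*((⅛)*(-9 - 1*(-10))/(-10)) = (-27 - 448)*((⅛)*(-⅒)*(-9 + 10)) = -475*(-1)/(8*10) = -475*(-1/80) = 95/16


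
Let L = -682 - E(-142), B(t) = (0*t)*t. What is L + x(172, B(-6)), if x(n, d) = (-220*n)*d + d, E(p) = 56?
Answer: -738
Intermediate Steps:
B(t) = 0 (B(t) = 0*t = 0)
L = -738 (L = -682 - 1*56 = -682 - 56 = -738)
x(n, d) = d - 220*d*n (x(n, d) = -220*d*n + d = d - 220*d*n)
L + x(172, B(-6)) = -738 + 0*(1 - 220*172) = -738 + 0*(1 - 37840) = -738 + 0*(-37839) = -738 + 0 = -738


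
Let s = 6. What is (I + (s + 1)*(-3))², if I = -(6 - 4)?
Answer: 529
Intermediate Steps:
I = -2 (I = -1*2 = -2)
(I + (s + 1)*(-3))² = (-2 + (6 + 1)*(-3))² = (-2 + 7*(-3))² = (-2 - 21)² = (-23)² = 529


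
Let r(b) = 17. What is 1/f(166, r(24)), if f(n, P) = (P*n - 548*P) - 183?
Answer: -1/6677 ≈ -0.00014977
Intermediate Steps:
f(n, P) = -183 - 548*P + P*n (f(n, P) = (-548*P + P*n) - 183 = -183 - 548*P + P*n)
1/f(166, r(24)) = 1/(-183 - 548*17 + 17*166) = 1/(-183 - 9316 + 2822) = 1/(-6677) = -1/6677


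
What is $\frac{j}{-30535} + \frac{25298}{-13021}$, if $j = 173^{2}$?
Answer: $- \frac{1162179939}{397596235} \approx -2.923$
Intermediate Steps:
$j = 29929$
$\frac{j}{-30535} + \frac{25298}{-13021} = \frac{29929}{-30535} + \frac{25298}{-13021} = 29929 \left(- \frac{1}{30535}\right) + 25298 \left(- \frac{1}{13021}\right) = - \frac{29929}{30535} - \frac{25298}{13021} = - \frac{1162179939}{397596235}$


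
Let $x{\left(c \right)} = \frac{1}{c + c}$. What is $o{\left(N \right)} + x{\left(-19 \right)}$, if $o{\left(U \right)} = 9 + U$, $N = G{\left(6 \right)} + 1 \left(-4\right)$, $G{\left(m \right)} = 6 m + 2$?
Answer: $\frac{1633}{38} \approx 42.974$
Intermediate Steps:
$G{\left(m \right)} = 2 + 6 m$
$x{\left(c \right)} = \frac{1}{2 c}$
$N = 34$ ($N = \left(2 + 6 \cdot 6\right) + 1 \left(-4\right) = \left(2 + 36\right) - 4 = 38 - 4 = 34$)
$o{\left(N \right)} + x{\left(-19 \right)} = \left(9 + 34\right) + \frac{1}{2 \left(-19\right)} = 43 + \frac{1}{2} \left(- \frac{1}{19}\right) = 43 - \frac{1}{38} = \frac{1633}{38}$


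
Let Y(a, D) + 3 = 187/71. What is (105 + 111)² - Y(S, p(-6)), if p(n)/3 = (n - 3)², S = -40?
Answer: 3312602/71 ≈ 46656.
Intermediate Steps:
p(n) = 3*(-3 + n)² (p(n) = 3*(n - 3)² = 3*(-3 + n)²)
Y(a, D) = -26/71 (Y(a, D) = -3 + 187/71 = -26/71)
(105 + 111)² - Y(S, p(-6)) = (105 + 111)² - 1*(-26/71) = 216² + 26/71 = 46656 + 26/71 = 3312602/71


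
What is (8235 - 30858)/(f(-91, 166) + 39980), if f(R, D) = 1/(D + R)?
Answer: -1696725/2998501 ≈ -0.56586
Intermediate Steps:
(8235 - 30858)/(f(-91, 166) + 39980) = (8235 - 30858)/(1/(166 - 91) + 39980) = -22623/(1/75 + 39980) = -22623/2998501/75 = -22623*75/2998501 = -1696725/2998501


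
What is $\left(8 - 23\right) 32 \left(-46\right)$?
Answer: $22080$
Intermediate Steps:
$\left(8 - 23\right) 32 \left(-46\right) = \left(-15\right) 32 \left(-46\right) = \left(-480\right) \left(-46\right) = 22080$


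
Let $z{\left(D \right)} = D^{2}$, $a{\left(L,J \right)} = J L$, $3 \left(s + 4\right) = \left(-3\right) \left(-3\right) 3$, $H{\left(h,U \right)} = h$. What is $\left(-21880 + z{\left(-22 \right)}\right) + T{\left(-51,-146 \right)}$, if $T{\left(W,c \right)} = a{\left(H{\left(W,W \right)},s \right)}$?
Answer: $-21651$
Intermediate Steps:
$s = 5$ ($s = -4 + \frac{\left(-3\right) \left(-3\right) 3}{3} = -4 + \frac{9 \cdot 3}{3} = -4 + \frac{1}{3} \cdot 27 = -4 + 9 = 5$)
$T{\left(W,c \right)} = 5 W$
$\left(-21880 + z{\left(-22 \right)}\right) + T{\left(-51,-146 \right)} = \left(-21880 + \left(-22\right)^{2}\right) + 5 \left(-51\right) = \left(-21880 + 484\right) - 255 = -21396 - 255 = -21651$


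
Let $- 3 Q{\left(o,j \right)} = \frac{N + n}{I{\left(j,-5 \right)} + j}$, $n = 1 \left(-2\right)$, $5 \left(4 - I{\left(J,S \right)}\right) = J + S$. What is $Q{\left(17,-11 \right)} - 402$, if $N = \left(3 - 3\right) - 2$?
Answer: $- \frac{22934}{57} \approx -402.35$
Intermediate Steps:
$N = -2$ ($N = 0 - 2 = -2$)
$I{\left(J,S \right)} = 4 - \frac{J}{5} - \frac{S}{5}$ ($I{\left(J,S \right)} = 4 - \frac{J + S}{5} = 4 - \left(\frac{J}{5} + \frac{S}{5}\right) = 4 - \frac{J}{5} - \frac{S}{5}$)
$n = -2$
$Q{\left(o,j \right)} = \frac{4}{3 \left(5 + \frac{4 j}{5}\right)}$ ($Q{\left(o,j \right)} = - \frac{\left(-2 - 2\right) \frac{1}{\left(4 - \frac{j}{5} - -1\right) + j}}{3} = - \frac{\left(-4\right) \frac{1}{\left(4 - \frac{j}{5} + 1\right) + j}}{3} = - \frac{\left(-4\right) \frac{1}{\left(5 - \frac{j}{5}\right) + j}}{3} = - \frac{\left(-4\right) \frac{1}{5 + \frac{4 j}{5}}}{3} = \frac{4}{3 \left(5 + \frac{4 j}{5}\right)}$)
$Q{\left(17,-11 \right)} - 402 = \frac{20}{3 \left(25 + 4 \left(-11\right)\right)} - 402 = \frac{20}{3 \left(25 - 44\right)} - 402 = \frac{20}{3 \left(-19\right)} - 402 = \frac{20}{3} \left(- \frac{1}{19}\right) - 402 = - \frac{20}{57} - 402 = - \frac{22934}{57}$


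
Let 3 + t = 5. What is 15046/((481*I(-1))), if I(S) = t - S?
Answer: 15046/1443 ≈ 10.427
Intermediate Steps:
t = 2 (t = -3 + 5 = 2)
I(S) = 2 - S
15046/((481*I(-1))) = 15046/((481*(2 - 1*(-1)))) = 15046/((481*(2 + 1))) = 15046/((481*3)) = 15046/1443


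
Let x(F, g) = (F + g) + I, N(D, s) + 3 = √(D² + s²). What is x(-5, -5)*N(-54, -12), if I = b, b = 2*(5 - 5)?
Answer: 30 - 60*√85 ≈ -523.17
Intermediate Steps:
b = 0 (b = 2*0 = 0)
I = 0
N(D, s) = -3 + √(D² + s²)
x(F, g) = F + g (x(F, g) = (F + g) + 0 = F + g)
x(-5, -5)*N(-54, -12) = (-5 - 5)*(-3 + √((-54)² + (-12)²)) = -10*(-3 + √(2916 + 144)) = -10*(-3 + √3060) = -10*(-3 + 6*√85) = 30 - 60*√85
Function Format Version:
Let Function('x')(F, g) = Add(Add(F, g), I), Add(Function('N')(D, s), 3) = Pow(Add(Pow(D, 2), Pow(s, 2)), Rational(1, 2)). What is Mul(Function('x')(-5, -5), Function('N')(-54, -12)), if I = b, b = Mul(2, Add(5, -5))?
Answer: Add(30, Mul(-60, Pow(85, Rational(1, 2)))) ≈ -523.17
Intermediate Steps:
b = 0 (b = Mul(2, 0) = 0)
I = 0
Function('N')(D, s) = Add(-3, Pow(Add(Pow(D, 2), Pow(s, 2)), Rational(1, 2)))
Function('x')(F, g) = Add(F, g) (Function('x')(F, g) = Add(Add(F, g), 0) = Add(F, g))
Mul(Function('x')(-5, -5), Function('N')(-54, -12)) = Mul(Add(-5, -5), Add(-3, Pow(Add(Pow(-54, 2), Pow(-12, 2)), Rational(1, 2)))) = Mul(-10, Add(-3, Pow(Add(2916, 144), Rational(1, 2)))) = Mul(-10, Add(-3, Pow(3060, Rational(1, 2)))) = Mul(-10, Add(-3, Mul(6, Pow(85, Rational(1, 2))))) = Add(30, Mul(-60, Pow(85, Rational(1, 2))))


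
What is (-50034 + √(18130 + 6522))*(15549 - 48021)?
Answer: 1624704048 - 64944*√6163 ≈ 1.6196e+9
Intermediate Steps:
(-50034 + √(18130 + 6522))*(15549 - 48021) = (-50034 + √24652)*(-32472) = (-50034 + 2*√6163)*(-32472) = 1624704048 - 64944*√6163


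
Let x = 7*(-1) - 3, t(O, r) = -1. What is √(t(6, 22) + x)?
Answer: I*√11 ≈ 3.3166*I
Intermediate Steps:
x = -10 (x = -7 - 3 = -10)
√(t(6, 22) + x) = √(-1 - 10) = √(-11) = I*√11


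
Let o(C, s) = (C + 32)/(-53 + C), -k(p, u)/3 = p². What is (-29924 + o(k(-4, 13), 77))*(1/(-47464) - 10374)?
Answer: 372039720351849/1198466 ≈ 3.1043e+8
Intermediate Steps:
k(p, u) = -3*p²
o(C, s) = (32 + C)/(-53 + C)
(-29924 + o(k(-4, 13), 77))*(1/(-47464) - 10374) = (-29924 + (32 - 3*(-4)²)/(-53 - 3*(-4)²))*(1/(-47464) - 10374) = (-29924 + (32 - 3*16)/(-53 - 3*16))*(-1/47464 - 10374) = (-29924 + (32 - 48)/(-53 - 48))*(-492391537/47464) = (-29924 - 16/(-101))*(-492391537/47464) = (-29924 - 1/101*(-16))*(-492391537/47464) = (-29924 + 16/101)*(-492391537/47464) = -3022308/101*(-492391537/47464) = 372039720351849/1198466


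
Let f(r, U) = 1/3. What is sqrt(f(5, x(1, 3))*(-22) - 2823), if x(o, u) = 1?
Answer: I*sqrt(25473)/3 ≈ 53.201*I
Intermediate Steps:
f(r, U) = 1/3
sqrt(f(5, x(1, 3))*(-22) - 2823) = sqrt((1/3)*(-22) - 2823) = sqrt(-22/3 - 2823) = sqrt(-8491/3) = I*sqrt(25473)/3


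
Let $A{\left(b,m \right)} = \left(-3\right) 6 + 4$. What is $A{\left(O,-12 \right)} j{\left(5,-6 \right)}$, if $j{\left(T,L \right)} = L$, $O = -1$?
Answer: $84$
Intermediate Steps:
$A{\left(b,m \right)} = -14$ ($A{\left(b,m \right)} = -18 + 4 = -14$)
$A{\left(O,-12 \right)} j{\left(5,-6 \right)} = \left(-14\right) \left(-6\right) = 84$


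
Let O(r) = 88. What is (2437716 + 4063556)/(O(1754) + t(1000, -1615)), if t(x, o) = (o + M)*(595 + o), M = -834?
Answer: 1625318/624517 ≈ 2.6025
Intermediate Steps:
t(x, o) = (-834 + o)*(595 + o) (t(x, o) = (o - 834)*(595 + o) = (-834 + o)*(595 + o))
(2437716 + 4063556)/(O(1754) + t(1000, -1615)) = (2437716 + 4063556)/(88 + (-496230 + (-1615)² - 239*(-1615))) = 6501272/(88 + (-496230 + 2608225 + 385985)) = 6501272/(88 + 2497980) = 6501272/2498068 = 6501272*(1/2498068) = 1625318/624517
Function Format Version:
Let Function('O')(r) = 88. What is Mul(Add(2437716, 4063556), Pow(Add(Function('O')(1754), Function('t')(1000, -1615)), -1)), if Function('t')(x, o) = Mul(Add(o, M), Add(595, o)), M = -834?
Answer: Rational(1625318, 624517) ≈ 2.6025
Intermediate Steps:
Function('t')(x, o) = Mul(Add(-834, o), Add(595, o)) (Function('t')(x, o) = Mul(Add(o, -834), Add(595, o)) = Mul(Add(-834, o), Add(595, o)))
Mul(Add(2437716, 4063556), Pow(Add(Function('O')(1754), Function('t')(1000, -1615)), -1)) = Mul(Add(2437716, 4063556), Pow(Add(88, Add(-496230, Pow(-1615, 2), Mul(-239, -1615))), -1)) = Mul(6501272, Pow(Add(88, Add(-496230, 2608225, 385985)), -1)) = Mul(6501272, Pow(Add(88, 2497980), -1)) = Mul(6501272, Pow(2498068, -1)) = Mul(6501272, Rational(1, 2498068)) = Rational(1625318, 624517)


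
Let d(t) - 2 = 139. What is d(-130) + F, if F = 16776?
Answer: 16917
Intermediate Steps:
d(t) = 141 (d(t) = 2 + 139 = 141)
d(-130) + F = 141 + 16776 = 16917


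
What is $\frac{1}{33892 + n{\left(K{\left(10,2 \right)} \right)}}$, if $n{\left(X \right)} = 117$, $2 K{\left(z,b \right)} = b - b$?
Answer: $\frac{1}{34009} \approx 2.9404 \cdot 10^{-5}$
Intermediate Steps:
$K{\left(z,b \right)} = 0$ ($K{\left(z,b \right)} = \frac{b - b}{2} = \frac{1}{2} \cdot 0 = 0$)
$\frac{1}{33892 + n{\left(K{\left(10,2 \right)} \right)}} = \frac{1}{33892 + 117} = \frac{1}{34009}$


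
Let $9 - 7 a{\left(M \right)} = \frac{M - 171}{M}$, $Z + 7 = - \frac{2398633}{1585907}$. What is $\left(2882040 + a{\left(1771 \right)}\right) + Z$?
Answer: $\frac{56662171326284779}{19660489079} \approx 2.882 \cdot 10^{6}$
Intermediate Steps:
$Z = - \frac{13499982}{1585907}$ ($Z = -7 - \frac{2398633}{1585907} = - \frac{13499982}{1585907} \approx -8.5125$)
$a{\left(M \right)} = \frac{9}{7} - \frac{-171 + M}{7 M}$ ($a{\left(M \right)} = \frac{9}{7} - \frac{\left(M - 171\right) \frac{1}{M}}{7} = \frac{9}{7} - \frac{\left(-171 + M\right) \frac{1}{M}}{7} = \frac{9}{7} - \frac{\frac{1}{M} \left(-171 + M\right)}{7} = \frac{9}{7} - \frac{-171 + M}{7 M}$)
$\left(2882040 + a{\left(1771 \right)}\right) + Z = \left(2882040 + \frac{171 + 8 \cdot 1771}{7 \cdot 1771}\right) - \frac{13499982}{1585907} = \left(2882040 + \frac{1}{7} \cdot \frac{1}{1771} \left(171 + 14168\right)\right) - \frac{13499982}{1585907} = \left(2882040 + \frac{1}{7} \cdot \frac{1}{1771} \cdot 14339\right) - \frac{13499982}{1585907} = \left(2882040 + \frac{14339}{12397}\right) - \frac{13499982}{1585907} = \frac{35728664219}{12397} - \frac{13499982}{1585907} = \frac{56662171326284779}{19660489079}$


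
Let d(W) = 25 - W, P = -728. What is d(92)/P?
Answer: 67/728 ≈ 0.092033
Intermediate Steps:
d(92)/P = (25 - 1*92)/(-728) = (25 - 92)*(-1/728) = -67*(-1/728) = 67/728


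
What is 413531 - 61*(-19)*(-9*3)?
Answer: 382238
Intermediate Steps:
413531 - 61*(-19)*(-9*3) = 413531 - (-1159)*(-27) = 413531 - 1*31293 = 413531 - 31293 = 382238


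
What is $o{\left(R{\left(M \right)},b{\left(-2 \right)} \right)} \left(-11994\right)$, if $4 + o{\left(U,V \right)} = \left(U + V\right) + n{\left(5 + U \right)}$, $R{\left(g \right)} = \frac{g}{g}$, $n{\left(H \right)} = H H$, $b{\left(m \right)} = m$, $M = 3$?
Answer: $-371814$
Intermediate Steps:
$n{\left(H \right)} = H^{2}$
$R{\left(g \right)} = 1$
$o{\left(U,V \right)} = -4 + U + V + \left(5 + U\right)^{2}$ ($o{\left(U,V \right)} = -4 + \left(\left(U + V\right) + \left(5 + U\right)^{2}\right) = -4 + \left(U + V + \left(5 + U\right)^{2}\right) = -4 + U + V + \left(5 + U\right)^{2}$)
$o{\left(R{\left(M \right)},b{\left(-2 \right)} \right)} \left(-11994\right) = \left(-4 + 1 - 2 + \left(5 + 1\right)^{2}\right) \left(-11994\right) = \left(-4 + 1 - 2 + 6^{2}\right) \left(-11994\right) = \left(-4 + 1 - 2 + 36\right) \left(-11994\right) = 31 \left(-11994\right) = -371814$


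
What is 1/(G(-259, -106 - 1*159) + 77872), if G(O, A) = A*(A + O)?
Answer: 1/216732 ≈ 4.6140e-6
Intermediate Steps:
1/(G(-259, -106 - 1*159) + 77872) = 1/((-106 - 1*159)*((-106 - 1*159) - 259) + 77872) = 1/((-106 - 159)*((-106 - 159) - 259) + 77872) = 1/(-265*(-265 - 259) + 77872) = 1/(-265*(-524) + 77872) = 1/(138860 + 77872) = 1/216732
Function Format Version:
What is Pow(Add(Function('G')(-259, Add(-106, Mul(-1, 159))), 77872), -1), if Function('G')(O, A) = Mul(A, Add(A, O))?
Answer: Rational(1, 216732) ≈ 4.6140e-6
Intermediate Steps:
Pow(Add(Function('G')(-259, Add(-106, Mul(-1, 159))), 77872), -1) = Pow(Add(Mul(Add(-106, Mul(-1, 159)), Add(Add(-106, Mul(-1, 159)), -259)), 77872), -1) = Pow(Add(Mul(Add(-106, -159), Add(Add(-106, -159), -259)), 77872), -1) = Pow(Add(Mul(-265, Add(-265, -259)), 77872), -1) = Pow(Add(Mul(-265, -524), 77872), -1) = Pow(Add(138860, 77872), -1) = Pow(216732, -1) = Rational(1, 216732)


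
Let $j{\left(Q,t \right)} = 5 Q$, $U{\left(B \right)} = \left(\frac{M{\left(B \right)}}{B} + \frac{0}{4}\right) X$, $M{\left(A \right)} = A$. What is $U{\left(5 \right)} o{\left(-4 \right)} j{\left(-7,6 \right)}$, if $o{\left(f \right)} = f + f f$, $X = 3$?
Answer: $-1260$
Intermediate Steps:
$o{\left(f \right)} = f + f^{2}$
$U{\left(B \right)} = 3$ ($U{\left(B \right)} = \left(\frac{B}{B} + \frac{0}{4}\right) 3 = \left(1 + 0 \cdot \frac{1}{4}\right) 3 = \left(1 + 0\right) 3 = 1 \cdot 3 = 3$)
$U{\left(5 \right)} o{\left(-4 \right)} j{\left(-7,6 \right)} = 3 \left(- 4 \left(1 - 4\right)\right) 5 \left(-7\right) = 3 \left(\left(-4\right) \left(-3\right)\right) \left(-35\right) = 3 \cdot 12 \left(-35\right) = 36 \left(-35\right) = -1260$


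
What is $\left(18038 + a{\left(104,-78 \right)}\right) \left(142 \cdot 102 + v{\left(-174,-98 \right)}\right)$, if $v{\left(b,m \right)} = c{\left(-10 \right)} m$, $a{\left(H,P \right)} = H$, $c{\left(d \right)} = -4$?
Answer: $269880392$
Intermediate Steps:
$v{\left(b,m \right)} = - 4 m$
$\left(18038 + a{\left(104,-78 \right)}\right) \left(142 \cdot 102 + v{\left(-174,-98 \right)}\right) = \left(18038 + 104\right) \left(142 \cdot 102 - -392\right) = 18142 \left(14484 + 392\right) = 18142 \cdot 14876 = 269880392$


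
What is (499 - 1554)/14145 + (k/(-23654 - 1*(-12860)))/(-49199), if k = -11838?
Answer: -18680980828/250391963829 ≈ -0.074607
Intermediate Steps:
(499 - 1554)/14145 + (k/(-23654 - 1*(-12860)))/(-49199) = (499 - 1554)/14145 - 11838/(-23654 - 1*(-12860))/(-49199) = -1055*1/14145 - 11838/(-23654 + 12860)*(-1/49199) = -211/2829 - 11838/(-10794)*(-1/49199) = -211/2829 - 11838*(-1/10794)*(-1/49199) = -211/2829 + (1973/1799)*(-1/49199) = -211/2829 - 1973/88509001 = -18680980828/250391963829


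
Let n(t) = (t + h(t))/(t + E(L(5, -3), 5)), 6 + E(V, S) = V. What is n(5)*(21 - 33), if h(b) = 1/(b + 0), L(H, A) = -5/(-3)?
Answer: -468/5 ≈ -93.600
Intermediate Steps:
L(H, A) = 5/3 (L(H, A) = -5*(-⅓) = 5/3)
h(b) = 1/b
E(V, S) = -6 + V
n(t) = (t + 1/t)/(-13/3 + t) (n(t) = (t + 1/t)/(t + (-6 + 5/3)) = (t + 1/t)/(t - 13/3) = (t + 1/t)/(-13/3 + t))
n(5)*(21 - 33) = (3*(1 + 5²)/(5*(-13 + 3*5)))*(21 - 33) = (3*(⅕)*(1 + 25)/(-13 + 15))*(-12) = (3*(⅕)*26/2)*(-12) = (3*(⅕)*(½)*26)*(-12) = (39/5)*(-12) = -468/5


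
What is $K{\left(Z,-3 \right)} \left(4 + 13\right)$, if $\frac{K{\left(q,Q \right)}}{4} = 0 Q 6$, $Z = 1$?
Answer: $0$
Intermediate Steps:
$K{\left(q,Q \right)} = 0$ ($K{\left(q,Q \right)} = 4 \cdot 0 Q 6 = 4 \cdot 0 \cdot 6 = 4 \cdot 0 = 0$)
$K{\left(Z,-3 \right)} \left(4 + 13\right) = 0 \left(4 + 13\right) = 0 \cdot 17 = 0$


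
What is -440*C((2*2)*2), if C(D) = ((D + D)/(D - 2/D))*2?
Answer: -56320/31 ≈ -1816.8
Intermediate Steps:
C(D) = 4*D/(D - 2/D) (C(D) = ((2*D)/(D - 2/D))*2 = (2*D/(D - 2/D))*2 = 4*D/(D - 2/D))
-440*C((2*2)*2) = -1760*((2*2)*2)²/(-2 + ((2*2)*2)²) = -1760*(4*2)²/(-2 + (4*2)²) = -1760*8²/(-2 + 8²) = -1760*64/(-2 + 64) = -1760*64/62 = -440*128/31 = -56320/31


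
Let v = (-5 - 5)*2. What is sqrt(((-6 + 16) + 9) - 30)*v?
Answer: -20*I*sqrt(11) ≈ -66.333*I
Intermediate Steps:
v = -20 (v = -10*2 = -20)
sqrt(((-6 + 16) + 9) - 30)*v = sqrt(((-6 + 16) + 9) - 30)*(-20) = sqrt((10 + 9) - 30)*(-20) = sqrt(19 - 30)*(-20) = sqrt(-11)*(-20) = (I*sqrt(11))*(-20) = -20*I*sqrt(11)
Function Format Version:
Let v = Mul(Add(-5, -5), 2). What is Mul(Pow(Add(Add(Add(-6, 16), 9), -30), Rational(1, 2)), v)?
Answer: Mul(-20, I, Pow(11, Rational(1, 2))) ≈ Mul(-66.333, I)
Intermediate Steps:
v = -20 (v = Mul(-10, 2) = -20)
Mul(Pow(Add(Add(Add(-6, 16), 9), -30), Rational(1, 2)), v) = Mul(Pow(Add(Add(Add(-6, 16), 9), -30), Rational(1, 2)), -20) = Mul(Pow(Add(Add(10, 9), -30), Rational(1, 2)), -20) = Mul(Pow(Add(19, -30), Rational(1, 2)), -20) = Mul(Pow(-11, Rational(1, 2)), -20) = Mul(Mul(I, Pow(11, Rational(1, 2))), -20) = Mul(-20, I, Pow(11, Rational(1, 2)))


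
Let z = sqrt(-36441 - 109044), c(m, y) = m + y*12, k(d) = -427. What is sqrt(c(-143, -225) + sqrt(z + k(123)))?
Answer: sqrt(-2843 + sqrt(-427 + 3*I*sqrt(16165))) ≈ 0.2099 + 53.24*I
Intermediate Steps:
c(m, y) = m + 12*y
z = 3*I*sqrt(16165) (z = sqrt(-145485) = 3*I*sqrt(16165) ≈ 381.42*I)
sqrt(c(-143, -225) + sqrt(z + k(123))) = sqrt((-143 + 12*(-225)) + sqrt(3*I*sqrt(16165) - 427)) = sqrt((-143 - 2700) + sqrt(-427 + 3*I*sqrt(16165))) = sqrt(-2843 + sqrt(-427 + 3*I*sqrt(16165)))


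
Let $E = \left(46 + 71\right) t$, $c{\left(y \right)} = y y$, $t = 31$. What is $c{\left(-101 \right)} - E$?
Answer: $6574$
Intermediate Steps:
$c{\left(y \right)} = y^{2}$
$E = 3627$ ($E = \left(46 + 71\right) 31 = 117 \cdot 31 = 3627$)
$c{\left(-101 \right)} - E = \left(-101\right)^{2} - 3627 = 10201 - 3627 = 6574$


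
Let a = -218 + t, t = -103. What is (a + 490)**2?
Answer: 28561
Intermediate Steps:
a = -321 (a = -218 - 103 = -321)
(a + 490)**2 = (-321 + 490)**2 = 169**2 = 28561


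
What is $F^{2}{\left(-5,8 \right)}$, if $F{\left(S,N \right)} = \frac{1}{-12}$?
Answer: $\frac{1}{144} \approx 0.0069444$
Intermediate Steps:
$F{\left(S,N \right)} = - \frac{1}{12}$
$F^{2}{\left(-5,8 \right)} = \left(- \frac{1}{12}\right)^{2} = \frac{1}{144}$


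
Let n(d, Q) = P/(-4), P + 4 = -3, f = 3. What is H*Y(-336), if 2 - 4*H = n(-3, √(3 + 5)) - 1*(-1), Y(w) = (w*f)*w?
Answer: -63504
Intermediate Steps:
Y(w) = 3*w² (Y(w) = (w*3)*w = (3*w)*w = 3*w²)
P = -7 (P = -4 - 3 = -7)
n(d, Q) = 7/4 (n(d, Q) = -7/(-4) = -7*(-¼) = 7/4)
H = -3/16 (H = ½ - (7/4 - 1*(-1))/4 = ½ - (7/4 + 1)/4 = ½ - ¼*11/4 = ½ - 11/16 = -3/16 ≈ -0.18750)
H*Y(-336) = -9*(-336)²/16 = -9*112896/16 = -3/16*338688 = -63504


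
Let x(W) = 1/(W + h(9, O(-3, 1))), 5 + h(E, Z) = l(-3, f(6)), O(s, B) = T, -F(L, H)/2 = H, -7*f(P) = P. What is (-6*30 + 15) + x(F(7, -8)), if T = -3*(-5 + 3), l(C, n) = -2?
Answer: -1484/9 ≈ -164.89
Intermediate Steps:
f(P) = -P/7
T = 6 (T = -3*(-2) = 6)
F(L, H) = -2*H
O(s, B) = 6
h(E, Z) = -7 (h(E, Z) = -5 - 2 = -7)
x(W) = 1/(-7 + W) (x(W) = 1/(W - 7) = 1/(-7 + W))
(-6*30 + 15) + x(F(7, -8)) = (-6*30 + 15) + 1/(-7 - 2*(-8)) = (-180 + 15) + 1/(-7 + 16) = -165 + 1/9 = -1484/9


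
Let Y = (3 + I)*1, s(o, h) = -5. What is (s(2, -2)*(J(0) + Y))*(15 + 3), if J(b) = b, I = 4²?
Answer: -1710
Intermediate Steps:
I = 16
Y = 19 (Y = (3 + 16)*1 = 19*1 = 19)
(s(2, -2)*(J(0) + Y))*(15 + 3) = (-5*(0 + 19))*(15 + 3) = -5*19*18 = -95*18 = -1710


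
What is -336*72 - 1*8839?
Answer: -33031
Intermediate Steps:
-336*72 - 1*8839 = -24192 - 8839 = -33031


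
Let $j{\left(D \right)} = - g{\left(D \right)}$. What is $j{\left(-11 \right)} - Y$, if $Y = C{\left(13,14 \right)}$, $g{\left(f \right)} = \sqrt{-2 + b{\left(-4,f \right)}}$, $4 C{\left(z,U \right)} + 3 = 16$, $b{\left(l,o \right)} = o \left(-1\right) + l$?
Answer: $- \frac{13}{4} - \sqrt{5} \approx -5.4861$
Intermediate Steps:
$b{\left(l,o \right)} = l - o$ ($b{\left(l,o \right)} = - o + l = l - o$)
$C{\left(z,U \right)} = \frac{13}{4}$ ($C{\left(z,U \right)} = - \frac{3}{4} + \frac{1}{4} \cdot 16 = - \frac{3}{4} + 4 = \frac{13}{4}$)
$g{\left(f \right)} = \sqrt{-6 - f}$ ($g{\left(f \right)} = \sqrt{-2 - \left(4 + f\right)} = \sqrt{-6 - f}$)
$j{\left(D \right)} = - \sqrt{-6 - D}$
$Y = \frac{13}{4} \approx 3.25$
$j{\left(-11 \right)} - Y = - \sqrt{-6 - -11} - \frac{13}{4} = - \sqrt{-6 + 11} - \frac{13}{4} = - \sqrt{5} - \frac{13}{4} = - \frac{13}{4} - \sqrt{5}$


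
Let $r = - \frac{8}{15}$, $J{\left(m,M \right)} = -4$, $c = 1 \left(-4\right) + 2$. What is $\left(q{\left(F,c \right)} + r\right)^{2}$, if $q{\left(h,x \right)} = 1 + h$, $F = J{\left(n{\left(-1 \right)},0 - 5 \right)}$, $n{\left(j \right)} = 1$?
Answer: $\frac{2809}{225} \approx 12.484$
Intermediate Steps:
$c = -2$ ($c = -4 + 2 = -2$)
$F = -4$
$r = - \frac{8}{15}$ ($r = \left(-8\right) \frac{1}{15} = - \frac{8}{15} \approx -0.53333$)
$\left(q{\left(F,c \right)} + r\right)^{2} = \left(\left(1 - 4\right) - \frac{8}{15}\right)^{2} = \left(-3 - \frac{8}{15}\right)^{2} = \left(- \frac{53}{15}\right)^{2} = \frac{2809}{225}$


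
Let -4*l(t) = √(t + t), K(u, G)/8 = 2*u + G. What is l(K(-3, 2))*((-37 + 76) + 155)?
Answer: -388*I ≈ -388.0*I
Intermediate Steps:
K(u, G) = 8*G + 16*u (K(u, G) = 8*(2*u + G) = 8*(G + 2*u) = 8*G + 16*u)
l(t) = -√2*√t/4 (l(t) = -√(t + t)/4 = -√2*√t/4)
l(K(-3, 2))*((-37 + 76) + 155) = (-√2*√(8*2 + 16*(-3))/4)*((-37 + 76) + 155) = (-√2*√(16 - 48)/4)*(39 + 155) = -√2*√(-32)/4*194 = -√2*4*I*√2/4*194 = -2*I*194 = -388*I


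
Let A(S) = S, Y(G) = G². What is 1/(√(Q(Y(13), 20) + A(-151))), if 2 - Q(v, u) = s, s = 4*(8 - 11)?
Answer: -I*√137/137 ≈ -0.085436*I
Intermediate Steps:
s = -12 (s = 4*(-3) = -12)
Q(v, u) = 14 (Q(v, u) = 2 - 1*(-12) = 2 + 12 = 14)
1/(√(Q(Y(13), 20) + A(-151))) = 1/(√(14 - 151)) = 1/(√(-137)) = 1/(I*√137) = -I*√137/137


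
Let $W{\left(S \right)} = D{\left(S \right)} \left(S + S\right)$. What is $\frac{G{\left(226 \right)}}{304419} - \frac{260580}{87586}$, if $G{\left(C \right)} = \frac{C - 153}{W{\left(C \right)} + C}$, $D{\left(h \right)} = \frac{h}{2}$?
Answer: $- \frac{2034778474769131}{683928573839634} \approx -2.9751$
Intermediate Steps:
$D{\left(h \right)} = \frac{h}{2}$ ($D{\left(h \right)} = h \frac{1}{2} = \frac{h}{2}$)
$W{\left(S \right)} = S^{2}$ ($W{\left(S \right)} = \frac{S}{2} \left(S + S\right) = \frac{S}{2} \cdot 2 S = S^{2}$)
$G{\left(C \right)} = \frac{-153 + C}{C + C^{2}}$ ($G{\left(C \right)} = \frac{C - 153}{C^{2} + C} = \frac{-153 + C}{C + C^{2}}$)
$\frac{G{\left(226 \right)}}{304419} - \frac{260580}{87586} = \frac{\frac{1}{226} \frac{1}{1 + 226} \left(-153 + 226\right)}{304419} - \frac{260580}{87586} = \frac{1}{226} \cdot \frac{1}{227} \cdot 73 \cdot \frac{1}{304419} - \frac{130290}{43793} = \frac{73}{51302} \cdot \frac{1}{304419} - \frac{130290}{43793} = \frac{73}{15617303538} - \frac{130290}{43793} = - \frac{2034778474769131}{683928573839634}$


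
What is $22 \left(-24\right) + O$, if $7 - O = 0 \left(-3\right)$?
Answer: $-521$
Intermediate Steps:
$O = 7$ ($O = 7 - 0 \left(-3\right) = 7 - 0 = 7 + 0 = 7$)
$22 \left(-24\right) + O = 22 \left(-24\right) + 7 = -528 + 7 = -521$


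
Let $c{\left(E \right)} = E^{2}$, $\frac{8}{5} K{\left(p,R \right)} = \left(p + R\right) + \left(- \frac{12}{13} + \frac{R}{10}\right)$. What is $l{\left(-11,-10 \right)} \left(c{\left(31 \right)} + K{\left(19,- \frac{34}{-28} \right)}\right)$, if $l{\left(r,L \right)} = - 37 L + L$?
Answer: $\frac{127519335}{364} \approx 3.5033 \cdot 10^{5}$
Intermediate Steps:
$l{\left(r,L \right)} = - 36 L$
$K{\left(p,R \right)} = - \frac{15}{26} + \frac{5 p}{8} + \frac{11 R}{16}$ ($K{\left(p,R \right)} = \frac{5 \left(\left(p + R\right) + \left(- \frac{12}{13} + \frac{R}{10}\right)\right)}{8} = \frac{5 \left(\left(R + p\right) + \left(\left(-12\right) \frac{1}{13} + R \frac{1}{10}\right)\right)}{8} = \frac{5 \left(\left(R + p\right) + \left(- \frac{12}{13} + \frac{R}{10}\right)\right)}{8} = \frac{5 \left(- \frac{12}{13} + p + \frac{11 R}{10}\right)}{8} = - \frac{15}{26} + \frac{5 p}{8} + \frac{11 R}{16}$)
$l{\left(-11,-10 \right)} \left(c{\left(31 \right)} + K{\left(19,- \frac{34}{-28} \right)}\right) = \left(-36\right) \left(-10\right) \left(31^{2} + \left(- \frac{15}{26} + \frac{5}{8} \cdot 19 + \frac{11 \left(- \frac{34}{-28}\right)}{16}\right)\right) = 360 \left(961 + \left(- \frac{15}{26} + \frac{95}{8} + \frac{11 \left(\left(-34\right) \left(- \frac{1}{28}\right)\right)}{16}\right)\right) = 360 \left(961 + \left(- \frac{15}{26} + \frac{95}{8} + \frac{11}{16} \cdot \frac{17}{14}\right)\right) = 360 \left(961 + \left(- \frac{15}{26} + \frac{95}{8} + \frac{187}{224}\right)\right) = 360 \left(961 + \frac{35331}{2912}\right) = 360 \cdot \frac{2833763}{2912} = \frac{127519335}{364}$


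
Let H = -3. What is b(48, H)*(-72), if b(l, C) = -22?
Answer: 1584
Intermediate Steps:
b(48, H)*(-72) = -22*(-72) = 1584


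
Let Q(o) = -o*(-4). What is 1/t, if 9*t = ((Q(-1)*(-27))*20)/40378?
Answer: 20189/120 ≈ 168.24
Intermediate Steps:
Q(o) = 4*o
t = 120/20189 (t = ((((4*(-1))*(-27))*20)/40378)/9 = ((-4*(-27)*20)*(1/40378))/9 = ((108*20)*(1/40378))/9 = (2160*(1/40378))/9 = (1/9)*(1080/20189) = 120/20189 ≈ 0.0059438)
1/t = 1/(120/20189) = 20189/120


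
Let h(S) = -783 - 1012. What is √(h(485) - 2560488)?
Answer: I*√2562283 ≈ 1600.7*I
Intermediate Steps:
h(S) = -1795
√(h(485) - 2560488) = √(-1795 - 2560488) = √(-2562283) = I*√2562283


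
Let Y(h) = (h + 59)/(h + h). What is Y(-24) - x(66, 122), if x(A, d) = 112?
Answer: -5411/48 ≈ -112.73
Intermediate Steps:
Y(h) = (59 + h)/(2*h) (Y(h) = (59 + h)/((2*h)) = (59 + h)*(1/(2*h)) = (59 + h)/(2*h))
Y(-24) - x(66, 122) = (½)*(59 - 24)/(-24) - 1*112 = (½)*(-1/24)*35 - 112 = -35/48 - 112 = -5411/48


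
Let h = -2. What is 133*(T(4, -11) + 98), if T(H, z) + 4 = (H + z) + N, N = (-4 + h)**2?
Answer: 16359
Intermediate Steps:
N = 36 (N = (-4 - 2)**2 = (-6)**2 = 36)
T(H, z) = 32 + H + z (T(H, z) = -4 + ((H + z) + 36) = -4 + (36 + H + z) = 32 + H + z)
133*(T(4, -11) + 98) = 133*((32 + 4 - 11) + 98) = 133*(25 + 98) = 133*123 = 16359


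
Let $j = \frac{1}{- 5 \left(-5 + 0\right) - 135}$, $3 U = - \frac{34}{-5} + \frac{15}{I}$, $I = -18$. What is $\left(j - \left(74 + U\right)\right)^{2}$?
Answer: $\frac{1415189161}{245025} \approx 5775.7$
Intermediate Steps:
$U = \frac{179}{90}$ ($U = \frac{- \frac{34}{-5} + \frac{15}{-18}}{3} = \frac{\left(-34\right) \left(- \frac{1}{5}\right) + 15 \left(- \frac{1}{18}\right)}{3} = \frac{\frac{34}{5} - \frac{5}{6}}{3} = \frac{1}{3} \cdot \frac{179}{30} = \frac{179}{90} \approx 1.9889$)
$j = - \frac{1}{110}$ ($j = \frac{1}{\left(-5\right) \left(-5\right) - 135} = \frac{1}{25 - 135} = \frac{1}{-110} = - \frac{1}{110} \approx -0.0090909$)
$\left(j - \left(74 + U\right)\right)^{2} = \left(- \frac{1}{110} - \frac{6839}{90}\right)^{2} = \left(- \frac{37619}{495}\right)^{2} = \frac{1415189161}{245025}$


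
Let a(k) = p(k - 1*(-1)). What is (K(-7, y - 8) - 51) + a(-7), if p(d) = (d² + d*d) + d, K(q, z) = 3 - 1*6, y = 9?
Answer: 12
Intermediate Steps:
K(q, z) = -3 (K(q, z) = 3 - 6 = -3)
p(d) = d + 2*d² (p(d) = (d² + d²) + d = 2*d² + d = d + 2*d²)
a(k) = (1 + k)*(3 + 2*k) (a(k) = (k - 1*(-1))*(1 + 2*(k - 1*(-1))) = (k + 1)*(1 + 2*(k + 1)) = (1 + k)*(1 + 2*(1 + k)) = (1 + k)*(1 + (2 + 2*k)) = (1 + k)*(3 + 2*k))
(K(-7, y - 8) - 51) + a(-7) = (-3 - 51) + (1 - 7)*(3 + 2*(-7)) = -54 - 6*(3 - 14) = -54 - 6*(-11) = -54 + 66 = 12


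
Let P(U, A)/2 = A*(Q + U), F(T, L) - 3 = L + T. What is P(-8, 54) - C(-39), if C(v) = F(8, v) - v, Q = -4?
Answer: -1307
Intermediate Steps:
F(T, L) = 3 + L + T (F(T, L) = 3 + (L + T) = 3 + L + T)
P(U, A) = 2*A*(-4 + U) (P(U, A) = 2*(A*(-4 + U)) = 2*A*(-4 + U))
C(v) = 11 (C(v) = (3 + v + 8) - v = (11 + v) - v = 11)
P(-8, 54) - C(-39) = 2*54*(-4 - 8) - 1*11 = 2*54*(-12) - 11 = -1296 - 11 = -1307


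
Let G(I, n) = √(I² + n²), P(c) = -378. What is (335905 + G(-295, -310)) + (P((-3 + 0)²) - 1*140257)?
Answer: 195270 + 25*√293 ≈ 1.9570e+5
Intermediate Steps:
(335905 + G(-295, -310)) + (P((-3 + 0)²) - 1*140257) = (335905 + √((-295)² + (-310)²)) + (-378 - 1*140257) = (335905 + √(87025 + 96100)) + (-378 - 140257) = (335905 + √183125) - 140635 = (335905 + 25*√293) - 140635 = 195270 + 25*√293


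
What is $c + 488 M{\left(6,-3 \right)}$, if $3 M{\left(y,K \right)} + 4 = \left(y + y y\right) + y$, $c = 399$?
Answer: $\frac{22669}{3} \approx 7556.3$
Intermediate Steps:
$M{\left(y,K \right)} = - \frac{4}{3} + \frac{y^{2}}{3} + \frac{2 y}{3}$ ($M{\left(y,K \right)} = - \frac{4}{3} + \frac{\left(y + y y\right) + y}{3} = - \frac{4}{3} + \frac{\left(y + y^{2}\right) + y}{3} = - \frac{4}{3} + \frac{y^{2} + 2 y}{3} = - \frac{4}{3} + \left(\frac{y^{2}}{3} + \frac{2 y}{3}\right) = - \frac{4}{3} + \frac{y^{2}}{3} + \frac{2 y}{3}$)
$c + 488 M{\left(6,-3 \right)} = 399 + 488 \left(- \frac{4}{3} + \frac{6^{2}}{3} + \frac{2}{3} \cdot 6\right) = 399 + 488 \left(- \frac{4}{3} + \frac{1}{3} \cdot 36 + 4\right) = 399 + 488 \left(- \frac{4}{3} + 12 + 4\right) = 399 + 488 \cdot \frac{44}{3} = 399 + \frac{21472}{3} = \frac{22669}{3}$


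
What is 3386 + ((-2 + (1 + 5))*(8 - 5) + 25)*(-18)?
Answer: 2720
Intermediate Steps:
3386 + ((-2 + (1 + 5))*(8 - 5) + 25)*(-18) = 3386 + ((-2 + 6)*3 + 25)*(-18) = 3386 + (4*3 + 25)*(-18) = 3386 + (12 + 25)*(-18) = 3386 + 37*(-18) = 3386 - 666 = 2720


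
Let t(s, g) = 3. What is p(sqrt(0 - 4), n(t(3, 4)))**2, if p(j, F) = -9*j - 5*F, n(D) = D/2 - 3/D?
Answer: -1271/4 + 90*I ≈ -317.75 + 90.0*I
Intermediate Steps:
n(D) = D/2 - 3/D (n(D) = D*(1/2) - 3/D = D/2 - 3/D)
p(sqrt(0 - 4), n(t(3, 4)))**2 = (-9*sqrt(0 - 4) - 5*((1/2)*3 - 3/3))**2 = (-18*I - 5*(3/2 - 3*1/3))**2 = (-18*I - 5*(3/2 - 1))**2 = (-18*I - 5*1/2)**2 = (-18*I - 5/2)**2 = (-5/2 - 18*I)**2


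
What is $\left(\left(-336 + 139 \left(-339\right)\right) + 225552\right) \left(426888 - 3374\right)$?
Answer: $75425725830$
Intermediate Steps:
$\left(\left(-336 + 139 \left(-339\right)\right) + 225552\right) \left(426888 - 3374\right) = \left(\left(-336 - 47121\right) + 225552\right) 423514 = \left(-47457 + 225552\right) 423514 = 178095 \cdot 423514 = 75425725830$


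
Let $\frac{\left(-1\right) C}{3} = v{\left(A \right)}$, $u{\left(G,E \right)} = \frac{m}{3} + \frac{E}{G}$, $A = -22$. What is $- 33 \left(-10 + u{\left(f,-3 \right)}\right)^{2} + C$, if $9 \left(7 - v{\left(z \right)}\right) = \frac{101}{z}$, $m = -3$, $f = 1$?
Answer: $- \frac{428375}{66} \approx -6490.5$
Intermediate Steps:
$u{\left(G,E \right)} = -1 + \frac{E}{G}$ ($u{\left(G,E \right)} = - \frac{3}{3} + \frac{E}{G} = \left(-3\right) \frac{1}{3} + \frac{E}{G} = -1 + \frac{E}{G}$)
$v{\left(z \right)} = 7 - \frac{101}{9 z}$ ($v{\left(z \right)} = 7 - \frac{101 \frac{1}{z}}{9} = 7 - \frac{101}{9 z}$)
$C = - \frac{1487}{66}$ ($C = - 3 \left(7 - \frac{101}{9 \left(-22\right)}\right) = - 3 \left(7 - - \frac{101}{198}\right) = - 3 \left(7 + \frac{101}{198}\right) = \left(-3\right) \frac{1487}{198} = - \frac{1487}{66} \approx -22.53$)
$- 33 \left(-10 + u{\left(f,-3 \right)}\right)^{2} + C = - 33 \left(-10 + \frac{-3 - 1}{1}\right)^{2} - \frac{1487}{66} = - 33 \left(-10 + 1 \left(-3 - 1\right)\right)^{2} - \frac{1487}{66} = - 33 \left(-10 + 1 \left(-4\right)\right)^{2} - \frac{1487}{66} = - 33 \left(-10 - 4\right)^{2} - \frac{1487}{66} = - 33 \left(-14\right)^{2} - \frac{1487}{66} = \left(-33\right) 196 - \frac{1487}{66} = -6468 - \frac{1487}{66} = - \frac{428375}{66}$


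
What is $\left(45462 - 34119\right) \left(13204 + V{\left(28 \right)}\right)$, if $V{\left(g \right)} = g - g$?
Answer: $149772972$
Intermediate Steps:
$V{\left(g \right)} = 0$
$\left(45462 - 34119\right) \left(13204 + V{\left(28 \right)}\right) = \left(45462 - 34119\right) \left(13204 + 0\right) = 11343 \cdot 13204 = 149772972$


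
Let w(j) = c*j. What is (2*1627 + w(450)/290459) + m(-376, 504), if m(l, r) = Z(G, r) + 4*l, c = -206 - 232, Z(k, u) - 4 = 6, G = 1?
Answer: 511010740/290459 ≈ 1759.3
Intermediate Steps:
Z(k, u) = 10 (Z(k, u) = 4 + 6 = 10)
c = -438
m(l, r) = 10 + 4*l
w(j) = -438*j
(2*1627 + w(450)/290459) + m(-376, 504) = (2*1627 - 438*450/290459) + (10 + 4*(-376)) = (3254 - 197100*1/290459) + (10 - 1504) = (3254 - 197100/290459) - 1494 = 944956486/290459 - 1494 = 511010740/290459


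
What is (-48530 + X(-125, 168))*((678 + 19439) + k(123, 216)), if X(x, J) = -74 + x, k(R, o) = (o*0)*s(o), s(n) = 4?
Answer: -980281293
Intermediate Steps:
k(R, o) = 0 (k(R, o) = (o*0)*4 = 0*4 = 0)
(-48530 + X(-125, 168))*((678 + 19439) + k(123, 216)) = (-48530 + (-74 - 125))*((678 + 19439) + 0) = (-48530 - 199)*(20117 + 0) = -48729*20117 = -980281293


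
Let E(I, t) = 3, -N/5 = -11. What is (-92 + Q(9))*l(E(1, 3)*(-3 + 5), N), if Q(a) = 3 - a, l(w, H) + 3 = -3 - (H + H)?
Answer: 11368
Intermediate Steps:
N = 55 (N = -5*(-11) = 55)
l(w, H) = -6 - 2*H (l(w, H) = -3 + (-3 - (H + H)) = -3 + (-3 - 2*H) = -6 - 2*H)
(-92 + Q(9))*l(E(1, 3)*(-3 + 5), N) = (-92 + (3 - 1*9))*(-6 - 2*55) = (-92 + (3 - 9))*(-6 - 110) = (-92 - 6)*(-116) = -98*(-116) = 11368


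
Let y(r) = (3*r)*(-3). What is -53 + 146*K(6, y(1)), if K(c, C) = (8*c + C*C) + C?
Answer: 17467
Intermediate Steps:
y(r) = -9*r
K(c, C) = C + C² + 8*c (K(c, C) = (8*c + C²) + C = (C² + 8*c) + C = C + C² + 8*c)
-53 + 146*K(6, y(1)) = -53 + 146*(-9*1 + (-9*1)² + 8*6) = -53 + 146*(-9 + (-9)² + 48) = -53 + 146*(-9 + 81 + 48) = -53 + 146*120 = -53 + 17520 = 17467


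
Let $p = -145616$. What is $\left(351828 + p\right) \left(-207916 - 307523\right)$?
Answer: $-106289707068$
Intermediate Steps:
$\left(351828 + p\right) \left(-207916 - 307523\right) = \left(351828 - 145616\right) \left(-207916 - 307523\right) = 206212 \left(-515439\right) = -106289707068$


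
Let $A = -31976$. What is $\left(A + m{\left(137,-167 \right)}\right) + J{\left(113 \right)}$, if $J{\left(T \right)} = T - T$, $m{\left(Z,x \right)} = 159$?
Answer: $-31817$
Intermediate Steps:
$J{\left(T \right)} = 0$
$\left(A + m{\left(137,-167 \right)}\right) + J{\left(113 \right)} = \left(-31976 + 159\right) + 0 = -31817 + 0 = -31817$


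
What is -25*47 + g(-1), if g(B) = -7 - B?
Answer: -1181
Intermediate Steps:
-25*47 + g(-1) = -25*47 + (-7 - 1*(-1)) = -1175 + (-7 + 1) = -1175 - 6 = -1181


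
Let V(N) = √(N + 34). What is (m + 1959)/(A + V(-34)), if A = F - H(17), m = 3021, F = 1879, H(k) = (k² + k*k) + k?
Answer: 415/107 ≈ 3.8785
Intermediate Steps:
H(k) = k + 2*k² (H(k) = (k² + k²) + k = 2*k² + k = k + 2*k²)
V(N) = √(34 + N)
A = 1284 (A = 1879 - 17*(1 + 2*17) = 1879 - 17*(1 + 34) = 1879 - 17*35 = 1879 - 1*595 = 1879 - 595 = 1284)
(m + 1959)/(A + V(-34)) = (3021 + 1959)/(1284 + √(34 - 34)) = 4980/(1284 + √0) = 4980/(1284 + 0) = 4980/1284 = 4980*(1/1284) = 415/107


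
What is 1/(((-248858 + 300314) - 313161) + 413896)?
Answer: 1/152191 ≈ 6.5707e-6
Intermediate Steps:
1/(((-248858 + 300314) - 313161) + 413896) = 1/((51456 - 313161) + 413896) = 1/(-261705 + 413896) = 1/152191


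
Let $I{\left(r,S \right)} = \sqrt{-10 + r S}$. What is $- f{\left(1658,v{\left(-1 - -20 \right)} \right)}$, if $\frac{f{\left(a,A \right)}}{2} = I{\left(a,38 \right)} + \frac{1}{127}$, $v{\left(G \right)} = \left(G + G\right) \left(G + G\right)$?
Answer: $- \frac{2}{127} - 2 \sqrt{62994} \approx -501.99$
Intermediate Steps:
$v{\left(G \right)} = 4 G^{2}$ ($v{\left(G \right)} = 2 G 2 G = 4 G^{2}$)
$I{\left(r,S \right)} = \sqrt{-10 + S r}$
$f{\left(a,A \right)} = \frac{2}{127} + 2 \sqrt{-10 + 38 a}$ ($f{\left(a,A \right)} = 2 \left(\sqrt{-10 + 38 a} + \frac{1}{127}\right) = 2 \left(\frac{1}{127} + \sqrt{-10 + 38 a}\right) = \frac{2}{127} + 2 \sqrt{-10 + 38 a}$)
$- f{\left(1658,v{\left(-1 - -20 \right)} \right)} = - (\frac{2}{127} + 2 \sqrt{-10 + 38 \cdot 1658}) = - (\frac{2}{127} + 2 \sqrt{-10 + 63004}) = - (\frac{2}{127} + 2 \sqrt{62994}) = - \frac{2}{127} - 2 \sqrt{62994}$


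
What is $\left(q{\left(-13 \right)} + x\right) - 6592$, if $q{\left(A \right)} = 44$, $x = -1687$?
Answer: $-8235$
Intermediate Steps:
$\left(q{\left(-13 \right)} + x\right) - 6592 = \left(44 - 1687\right) - 6592 = -1643 - 6592 = -8235$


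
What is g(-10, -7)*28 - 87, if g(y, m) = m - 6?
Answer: -451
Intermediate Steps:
g(y, m) = -6 + m
g(-10, -7)*28 - 87 = (-6 - 7)*28 - 87 = -13*28 - 87 = -364 - 87 = -451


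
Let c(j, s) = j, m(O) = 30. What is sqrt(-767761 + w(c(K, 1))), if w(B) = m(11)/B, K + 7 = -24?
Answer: I*sqrt(737819251)/31 ≈ 876.22*I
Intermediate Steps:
K = -31 (K = -7 - 24 = -31)
w(B) = 30/B
sqrt(-767761 + w(c(K, 1))) = sqrt(-767761 + 30/(-31)) = sqrt(-767761 + 30*(-1/31)) = sqrt(-767761 - 30/31) = sqrt(-23800621/31) = I*sqrt(737819251)/31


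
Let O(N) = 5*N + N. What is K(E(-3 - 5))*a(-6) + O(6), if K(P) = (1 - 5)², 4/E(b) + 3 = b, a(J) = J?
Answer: -60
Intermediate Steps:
E(b) = 4/(-3 + b)
O(N) = 6*N
K(P) = 16 (K(P) = (-4)² = 16)
K(E(-3 - 5))*a(-6) + O(6) = 16*(-6) + 6*6 = -96 + 36 = -60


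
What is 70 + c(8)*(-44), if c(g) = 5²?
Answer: -1030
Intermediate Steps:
c(g) = 25
70 + c(8)*(-44) = 70 + 25*(-44) = 70 - 1100 = -1030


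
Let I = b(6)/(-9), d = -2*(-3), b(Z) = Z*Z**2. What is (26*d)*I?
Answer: -3744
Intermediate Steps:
b(Z) = Z**3
d = 6
I = -24 (I = 6**3/(-9) = 216*(-1/9) = -24)
(26*d)*I = (26*6)*(-24) = 156*(-24) = -3744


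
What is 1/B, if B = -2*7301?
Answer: -1/14602 ≈ -6.8484e-5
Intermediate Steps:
B = -14602
1/B = 1/(-14602) = -1/14602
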